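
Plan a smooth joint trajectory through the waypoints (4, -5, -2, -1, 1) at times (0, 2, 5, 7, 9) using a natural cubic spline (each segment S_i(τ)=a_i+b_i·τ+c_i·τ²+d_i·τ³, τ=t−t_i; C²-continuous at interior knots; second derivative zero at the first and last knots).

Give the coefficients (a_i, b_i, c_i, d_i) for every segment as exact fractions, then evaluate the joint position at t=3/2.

  seg 0: a=4 b=-1981/344 c=0 d=433/1376
  seg 1: a=-5 b=-341/172 c=1299/688 d=-205/688
  seg 2: a=-2 b=895/688 c=-273/344 d=541/2752
  seg 3: a=-1 b=167/344 c=531/1376 d=-177/2752
S(3/2) = -39365/11008

Δ: Δ0=-9/2, Δ1=1, Δ2=1/2, Δ3=1
row 1: diag=10, rhs=33; c'=3/10, d'=33/10
row 2: denom=10−3·3/10=91/10; d'=(-3−3·33/10)/(91/10)=-129/91
row 3: denom=8−2·20/91=688/91; d'=(3−2·-129/91)/(688/91)=531/688
back: M3=531/688
back: M2=-129/91−20/91·531/688=-273/172
back: M1=33/10−3/10·-273/172=1299/344
M: M0=0, M1=1299/344, M2=-273/172, M3=531/688, M4=0
seg 0: a=4, c=M0/2=0, d=(M1−M0)/(6·2)=433/1376, b=Δ0−h0·(2M0+M1)/6=-1981/344
seg 1: a=-5, c=M1/2=1299/688, d=(M2−M1)/(6·3)=-205/688, b=Δ1−h1·(2M1+M2)/6=-341/172
seg 2: a=-2, c=M2/2=-273/344, d=(M3−M2)/(6·2)=541/2752, b=Δ2−h2·(2M2+M3)/6=895/688
seg 3: a=-1, c=M3/2=531/1376, d=(M4−M3)/(6·2)=-177/2752, b=Δ3−h3·(2M3+M4)/6=167/344
t_q=3/2 → seg 0, τ=3/2; S=4+-1981/344·τ+0·τ²+433/1376·τ³=-39365/11008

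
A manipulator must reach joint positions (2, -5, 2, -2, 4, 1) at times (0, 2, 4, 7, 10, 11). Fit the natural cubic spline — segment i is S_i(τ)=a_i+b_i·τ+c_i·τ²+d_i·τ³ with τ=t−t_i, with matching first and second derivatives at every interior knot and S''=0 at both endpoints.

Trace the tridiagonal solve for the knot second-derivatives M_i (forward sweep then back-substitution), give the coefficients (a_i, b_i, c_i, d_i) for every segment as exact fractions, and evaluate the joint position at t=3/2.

Δ: Δ0=-7/2, Δ1=7/2, Δ2=-4/3, Δ3=2, Δ4=-3
row 1: diag=8, rhs=42; c'=1/4, d'=21/4
row 2: denom=10−2·1/4=19/2; d'=(-29−2·21/4)/(19/2)=-79/19
row 3: denom=12−3·6/19=210/19; d'=(20−3·-79/19)/(210/19)=617/210
row 4: denom=8−3·19/70=503/70; d'=(-30−3·617/210)/(503/70)=-2717/503
back: M4=-2717/503
back: M3=617/210−19/70·-2717/503=6646/1509
back: M2=-79/19−6/19·6646/1509=-2791/503
back: M1=21/4−1/4·-2791/503=6677/1006
M: M0=0, M1=6677/1006, M2=-2791/503, M3=6646/1509, M4=-2717/503, M5=0
seg 0: a=2, c=M0/2=0, d=(M1−M0)/(6·2)=6677/12072, b=Δ0−h0·(2M0+M1)/6=-8620/1509
seg 1: a=-5, c=M1/2=6677/2012, d=(M2−M1)/(6·2)=-12259/12072, b=Δ1−h1·(2M1+M2)/6=2791/3018
seg 2: a=2, c=M2/2=-2791/1006, d=(M3−M2)/(6·3)=15019/27162, b=Δ2−h2·(2M2+M3)/6=3038/1509
seg 3: a=-2, c=M3/2=3323/1509, d=(M4−M3)/(6·3)=-14797/27162, b=Δ3−h3·(2M3+M4)/6=895/3018
seg 4: a=4, c=M4/2=-2717/1006, d=(M5−M4)/(6·1)=2717/3018, b=Δ4−h4·(2M4+M5)/6=-1810/1509
t_q=3/2 → seg 0, τ=3/2; S=2+-8620/1509·τ+0·τ²+6677/12072·τ³=-151363/32192

  seg 0: a=2 b=-8620/1509 c=0 d=6677/12072
  seg 1: a=-5 b=2791/3018 c=6677/2012 d=-12259/12072
  seg 2: a=2 b=3038/1509 c=-2791/1006 d=15019/27162
  seg 3: a=-2 b=895/3018 c=3323/1509 d=-14797/27162
  seg 4: a=4 b=-1810/1509 c=-2717/1006 d=2717/3018
S(3/2) = -151363/32192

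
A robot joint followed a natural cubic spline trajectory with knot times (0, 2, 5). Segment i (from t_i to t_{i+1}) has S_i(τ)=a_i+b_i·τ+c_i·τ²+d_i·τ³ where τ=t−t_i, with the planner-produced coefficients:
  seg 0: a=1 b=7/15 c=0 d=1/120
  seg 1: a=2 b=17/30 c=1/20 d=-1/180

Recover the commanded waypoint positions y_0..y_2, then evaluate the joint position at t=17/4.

y_0=1 y_1=2 y_2=4
S(17/4) = 887/256

y_0 = S_0(0) = a_0 = 1
y_1 = S_1(0) = a_1 = 2
y_2 = S_1(3) = 4
t_q=17/4 is in segment 1 (τ=9/4); S_1(τ)=887/256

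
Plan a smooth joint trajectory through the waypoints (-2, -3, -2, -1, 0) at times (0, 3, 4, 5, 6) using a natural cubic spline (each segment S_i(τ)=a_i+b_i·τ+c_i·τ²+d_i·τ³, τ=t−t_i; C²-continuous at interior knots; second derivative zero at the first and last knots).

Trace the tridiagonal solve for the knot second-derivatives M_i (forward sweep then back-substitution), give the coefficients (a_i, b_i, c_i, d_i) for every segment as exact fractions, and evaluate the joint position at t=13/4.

Δ: Δ0=-1/3, Δ1=1, Δ2=1, Δ3=1
row 1: diag=8, rhs=8; c'=1/8, d'=1
row 2: denom=4−1·1/8=31/8; d'=(0−1·1)/(31/8)=-8/31
row 3: denom=4−1·8/31=116/31; d'=(0−1·-8/31)/(116/31)=2/29
back: M3=2/29
back: M2=-8/31−8/31·2/29=-8/29
back: M1=1−1/8·-8/29=30/29
M: M0=0, M1=30/29, M2=-8/29, M3=2/29, M4=0
seg 0: a=-2, c=M0/2=0, d=(M1−M0)/(6·3)=5/87, b=Δ0−h0·(2M0+M1)/6=-74/87
seg 1: a=-3, c=M1/2=15/29, d=(M2−M1)/(6·1)=-19/87, b=Δ1−h1·(2M1+M2)/6=61/87
seg 2: a=-2, c=M2/2=-4/29, d=(M3−M2)/(6·1)=5/87, b=Δ2−h2·(2M2+M3)/6=94/87
seg 3: a=-1, c=M3/2=1/29, d=(M4−M3)/(6·1)=-1/87, b=Δ3−h3·(2M3+M4)/6=85/87
t_q=13/4 → seg 1, τ=1/4; S=-3+61/87·τ+15/29·τ²+-19/87·τ³=-5189/1856

  seg 0: a=-2 b=-74/87 c=0 d=5/87
  seg 1: a=-3 b=61/87 c=15/29 d=-19/87
  seg 2: a=-2 b=94/87 c=-4/29 d=5/87
  seg 3: a=-1 b=85/87 c=1/29 d=-1/87
S(13/4) = -5189/1856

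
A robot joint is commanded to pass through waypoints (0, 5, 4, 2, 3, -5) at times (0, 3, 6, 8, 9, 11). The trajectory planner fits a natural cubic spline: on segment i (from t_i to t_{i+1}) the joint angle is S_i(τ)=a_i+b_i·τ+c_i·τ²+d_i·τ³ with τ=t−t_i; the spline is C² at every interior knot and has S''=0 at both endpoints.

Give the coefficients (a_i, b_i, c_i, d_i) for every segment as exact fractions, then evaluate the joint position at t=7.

  seg 0: a=0 b=7435/3597 c=0 d=-160/3597
  seg 1: a=5 b=3115/3597 c=-480/1199 d=2/10791
  seg 2: a=4 b=-5507/3597 c=-478/1199 d=2389/7194
  seg 3: a=2 b=281/327 c=1911/1199 d=-5227/3597
  seg 4: a=3 b=-1124/3597 c=-3316/1199 d=1658/3597
S(7) = 5761/2398

Δ: Δ0=5/3, Δ1=-1/3, Δ2=-1, Δ3=1, Δ4=-4
row 1: diag=12, rhs=-12; c'=1/4, d'=-1
row 2: denom=10−3·1/4=37/4; d'=(-4−3·-1)/(37/4)=-4/37
row 3: denom=6−2·8/37=206/37; d'=(12−2·-4/37)/(206/37)=226/103
row 4: denom=6−1·37/206=1199/206; d'=(-30−1·226/103)/(1199/206)=-6632/1199
back: M4=-6632/1199
back: M3=226/103−37/206·-6632/1199=3822/1199
back: M2=-4/37−8/37·3822/1199=-956/1199
back: M1=-1−1/4·-956/1199=-960/1199
M: M0=0, M1=-960/1199, M2=-956/1199, M3=3822/1199, M4=-6632/1199, M5=0
seg 0: a=0, c=M0/2=0, d=(M1−M0)/(6·3)=-160/3597, b=Δ0−h0·(2M0+M1)/6=7435/3597
seg 1: a=5, c=M1/2=-480/1199, d=(M2−M1)/(6·3)=2/10791, b=Δ1−h1·(2M1+M2)/6=3115/3597
seg 2: a=4, c=M2/2=-478/1199, d=(M3−M2)/(6·2)=2389/7194, b=Δ2−h2·(2M2+M3)/6=-5507/3597
seg 3: a=2, c=M3/2=1911/1199, d=(M4−M3)/(6·1)=-5227/3597, b=Δ3−h3·(2M3+M4)/6=281/327
seg 4: a=3, c=M4/2=-3316/1199, d=(M5−M4)/(6·2)=1658/3597, b=Δ4−h4·(2M4+M5)/6=-1124/3597
t_q=7 → seg 2, τ=1; S=4+-5507/3597·τ+-478/1199·τ²+2389/7194·τ³=5761/2398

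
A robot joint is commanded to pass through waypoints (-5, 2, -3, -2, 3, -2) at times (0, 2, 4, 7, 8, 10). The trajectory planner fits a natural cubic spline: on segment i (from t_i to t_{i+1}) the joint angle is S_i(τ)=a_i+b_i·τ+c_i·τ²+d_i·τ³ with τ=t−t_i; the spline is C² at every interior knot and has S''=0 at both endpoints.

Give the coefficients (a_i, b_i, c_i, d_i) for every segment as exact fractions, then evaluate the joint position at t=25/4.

  seg 0: a=-5 b=24133/4710 c=0 d=-956/2355
  seg 1: a=2 b=1189/4710 c=-1912/785 d=499/942
  seg 2: a=-3 b=-14759/4710 c=583/785 d=389/2826
  seg 3: a=-2 b=11867/2355 c=3111/1570 d=-9517/4710
  seg 4: a=3 b=13849/4710 c=-3203/785 d=3203/4710
S(25/4) = -474543/100480

Δ: Δ0=7/2, Δ1=-5/2, Δ2=1/3, Δ3=5, Δ4=-5/2
row 1: diag=8, rhs=-36; c'=1/4, d'=-9/2
row 2: denom=10−2·1/4=19/2; d'=(17−2·-9/2)/(19/2)=52/19
row 3: denom=8−3·6/19=134/19; d'=(28−3·52/19)/(134/19)=188/67
row 4: denom=6−1·19/134=785/134; d'=(-45−1·188/67)/(785/134)=-6406/785
back: M4=-6406/785
back: M3=188/67−19/134·-6406/785=3111/785
back: M2=52/19−6/19·3111/785=1166/785
back: M1=-9/2−1/4·1166/785=-3824/785
M: M0=0, M1=-3824/785, M2=1166/785, M3=3111/785, M4=-6406/785, M5=0
seg 0: a=-5, c=M0/2=0, d=(M1−M0)/(6·2)=-956/2355, b=Δ0−h0·(2M0+M1)/6=24133/4710
seg 1: a=2, c=M1/2=-1912/785, d=(M2−M1)/(6·2)=499/942, b=Δ1−h1·(2M1+M2)/6=1189/4710
seg 2: a=-3, c=M2/2=583/785, d=(M3−M2)/(6·3)=389/2826, b=Δ2−h2·(2M2+M3)/6=-14759/4710
seg 3: a=-2, c=M3/2=3111/1570, d=(M4−M3)/(6·1)=-9517/4710, b=Δ3−h3·(2M3+M4)/6=11867/2355
seg 4: a=3, c=M4/2=-3203/785, d=(M5−M4)/(6·2)=3203/4710, b=Δ4−h4·(2M4+M5)/6=13849/4710
t_q=25/4 → seg 2, τ=9/4; S=-3+-14759/4710·τ+583/785·τ²+389/2826·τ³=-474543/100480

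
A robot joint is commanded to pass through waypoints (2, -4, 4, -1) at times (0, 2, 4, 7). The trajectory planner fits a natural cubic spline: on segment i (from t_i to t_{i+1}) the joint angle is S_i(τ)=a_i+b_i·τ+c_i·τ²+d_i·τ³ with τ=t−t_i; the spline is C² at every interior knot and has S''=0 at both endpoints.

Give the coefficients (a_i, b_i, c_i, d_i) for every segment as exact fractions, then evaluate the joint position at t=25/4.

  seg 0: a=2 b=-293/57 c=0 d=61/114
  seg 1: a=-4 b=73/57 c=61/19 d=-211/228
  seg 2: a=4 b=172/57 c=-89/38 d=89/342
S(25/4) = 4613/2432

Δ: Δ0=-3, Δ1=4, Δ2=-5/3
row 1: diag=8, rhs=42; c'=1/4, d'=21/4
row 2: denom=10−2·1/4=19/2; d'=(-34−2·21/4)/(19/2)=-89/19
back: M2=-89/19
back: M1=21/4−1/4·-89/19=122/19
M: M0=0, M1=122/19, M2=-89/19, M3=0
seg 0: a=2, c=M0/2=0, d=(M1−M0)/(6·2)=61/114, b=Δ0−h0·(2M0+M1)/6=-293/57
seg 1: a=-4, c=M1/2=61/19, d=(M2−M1)/(6·2)=-211/228, b=Δ1−h1·(2M1+M2)/6=73/57
seg 2: a=4, c=M2/2=-89/38, d=(M3−M2)/(6·3)=89/342, b=Δ2−h2·(2M2+M3)/6=172/57
t_q=25/4 → seg 2, τ=9/4; S=4+172/57·τ+-89/38·τ²+89/342·τ³=4613/2432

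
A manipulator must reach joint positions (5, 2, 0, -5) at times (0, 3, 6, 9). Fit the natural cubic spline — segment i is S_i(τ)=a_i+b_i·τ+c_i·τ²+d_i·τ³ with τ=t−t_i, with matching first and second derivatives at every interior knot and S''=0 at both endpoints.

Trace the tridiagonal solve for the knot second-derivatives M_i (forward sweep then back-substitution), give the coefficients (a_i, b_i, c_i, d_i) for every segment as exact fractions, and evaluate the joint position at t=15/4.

Δ: Δ0=-1, Δ1=-2/3, Δ2=-5/3
row 1: diag=12, rhs=2; c'=1/4, d'=1/6
row 2: denom=12−3·1/4=45/4; d'=(-6−3·1/6)/(45/4)=-26/45
back: M2=-26/45
back: M1=1/6−1/4·-26/45=14/45
M: M0=0, M1=14/45, M2=-26/45, M3=0
seg 0: a=5, c=M0/2=0, d=(M1−M0)/(6·3)=7/405, b=Δ0−h0·(2M0+M1)/6=-52/45
seg 1: a=2, c=M1/2=7/45, d=(M2−M1)/(6·3)=-4/81, b=Δ1−h1·(2M1+M2)/6=-31/45
seg 2: a=0, c=M2/2=-13/45, d=(M3−M2)/(6·3)=13/405, b=Δ2−h2·(2M2+M3)/6=-49/45
t_q=15/4 → seg 1, τ=3/4; S=2+-31/45·τ+7/45·τ²+-4/81·τ³=31/20

  seg 0: a=5 b=-52/45 c=0 d=7/405
  seg 1: a=2 b=-31/45 c=7/45 d=-4/81
  seg 2: a=0 b=-49/45 c=-13/45 d=13/405
S(15/4) = 31/20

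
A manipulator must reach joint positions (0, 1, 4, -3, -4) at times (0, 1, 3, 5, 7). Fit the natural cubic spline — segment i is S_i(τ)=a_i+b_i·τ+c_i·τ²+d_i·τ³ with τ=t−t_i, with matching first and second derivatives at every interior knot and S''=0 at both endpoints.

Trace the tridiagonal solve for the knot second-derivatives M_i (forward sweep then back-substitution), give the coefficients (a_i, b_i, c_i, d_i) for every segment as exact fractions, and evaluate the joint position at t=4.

  seg 0: a=0 b=103/164 c=0 d=61/164
  seg 1: a=1 b=143/82 c=183/164 d=-203/328
  seg 2: a=4 b=-50/41 c=-213/82 d=239/328
  seg 3: a=-3 b=-235/82 c=291/164 d=-97/328
S(4) = 299/328

Δ: Δ0=1, Δ1=3/2, Δ2=-7/2, Δ3=-1/2
row 1: diag=6, rhs=3; c'=1/3, d'=1/2
row 2: denom=8−2·1/3=22/3; d'=(-30−2·1/2)/(22/3)=-93/22
row 3: denom=8−2·3/11=82/11; d'=(18−2·-93/22)/(82/11)=291/82
back: M3=291/82
back: M2=-93/22−3/11·291/82=-213/41
back: M1=1/2−1/3·-213/41=183/82
M: M0=0, M1=183/82, M2=-213/41, M3=291/82, M4=0
seg 0: a=0, c=M0/2=0, d=(M1−M0)/(6·1)=61/164, b=Δ0−h0·(2M0+M1)/6=103/164
seg 1: a=1, c=M1/2=183/164, d=(M2−M1)/(6·2)=-203/328, b=Δ1−h1·(2M1+M2)/6=143/82
seg 2: a=4, c=M2/2=-213/82, d=(M3−M2)/(6·2)=239/328, b=Δ2−h2·(2M2+M3)/6=-50/41
seg 3: a=-3, c=M3/2=291/164, d=(M4−M3)/(6·2)=-97/328, b=Δ3−h3·(2M3+M4)/6=-235/82
t_q=4 → seg 2, τ=1; S=4+-50/41·τ+-213/82·τ²+239/328·τ³=299/328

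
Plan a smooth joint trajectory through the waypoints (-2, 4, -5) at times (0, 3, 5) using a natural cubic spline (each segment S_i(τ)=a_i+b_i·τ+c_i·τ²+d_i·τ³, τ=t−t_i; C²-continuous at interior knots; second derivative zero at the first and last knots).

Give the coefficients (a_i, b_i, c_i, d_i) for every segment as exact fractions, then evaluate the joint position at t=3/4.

Δ: Δ0=2, Δ1=-9/2
row 1: diag=10, rhs=-39; c'=1/5, d'=-39/10
back: M1=-39/10
M: M0=0, M1=-39/10, M2=0
seg 0: a=-2, c=M0/2=0, d=(M1−M0)/(6·3)=-13/60, b=Δ0−h0·(2M0+M1)/6=79/20
seg 1: a=4, c=M1/2=-39/20, d=(M2−M1)/(6·2)=13/40, b=Δ1−h1·(2M1+M2)/6=-19/10
t_q=3/4 → seg 0, τ=3/4; S=-2+79/20·τ+0·τ²+-13/60·τ³=223/256

  seg 0: a=-2 b=79/20 c=0 d=-13/60
  seg 1: a=4 b=-19/10 c=-39/20 d=13/40
S(3/4) = 223/256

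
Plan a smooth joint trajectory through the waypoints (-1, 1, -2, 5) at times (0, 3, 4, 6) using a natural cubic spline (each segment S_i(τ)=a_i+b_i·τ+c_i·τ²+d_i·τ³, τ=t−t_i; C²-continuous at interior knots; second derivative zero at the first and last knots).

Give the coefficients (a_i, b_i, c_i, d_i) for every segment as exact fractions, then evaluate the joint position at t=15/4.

  seg 0: a=-1 b=701/282 c=0 d=-19/94
  seg 1: a=1 b=-419/141 c=-171/94 d=505/282
  seg 2: a=-2 b=-349/282 c=167/47 d=-167/282
S(15/4) = -9003/6016

Δ: Δ0=2/3, Δ1=-3, Δ2=7/2
row 1: diag=8, rhs=-22; c'=1/8, d'=-11/4
row 2: denom=6−1·1/8=47/8; d'=(39−1·-11/4)/(47/8)=334/47
back: M2=334/47
back: M1=-11/4−1/8·334/47=-171/47
M: M0=0, M1=-171/47, M2=334/47, M3=0
seg 0: a=-1, c=M0/2=0, d=(M1−M0)/(6·3)=-19/94, b=Δ0−h0·(2M0+M1)/6=701/282
seg 1: a=1, c=M1/2=-171/94, d=(M2−M1)/(6·1)=505/282, b=Δ1−h1·(2M1+M2)/6=-419/141
seg 2: a=-2, c=M2/2=167/47, d=(M3−M2)/(6·2)=-167/282, b=Δ2−h2·(2M2+M3)/6=-349/282
t_q=15/4 → seg 1, τ=3/4; S=1+-419/141·τ+-171/94·τ²+505/282·τ³=-9003/6016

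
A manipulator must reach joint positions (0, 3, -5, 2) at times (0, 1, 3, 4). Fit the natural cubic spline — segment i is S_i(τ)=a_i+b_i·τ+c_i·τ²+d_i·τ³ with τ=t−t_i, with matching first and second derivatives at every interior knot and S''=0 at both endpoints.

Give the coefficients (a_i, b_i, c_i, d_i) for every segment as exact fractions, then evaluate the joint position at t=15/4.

  seg 0: a=0 b=5 c=0 d=-2
  seg 1: a=3 b=-1 c=-6 d=9/4
  seg 2: a=-5 b=2 c=15/2 d=-5/2
S(15/4) = -43/128

Δ: Δ0=3, Δ1=-4, Δ2=7
row 1: diag=6, rhs=-42; c'=1/3, d'=-7
row 2: denom=6−2·1/3=16/3; d'=(66−2·-7)/(16/3)=15
back: M2=15
back: M1=-7−1/3·15=-12
M: M0=0, M1=-12, M2=15, M3=0
seg 0: a=0, c=M0/2=0, d=(M1−M0)/(6·1)=-2, b=Δ0−h0·(2M0+M1)/6=5
seg 1: a=3, c=M1/2=-6, d=(M2−M1)/(6·2)=9/4, b=Δ1−h1·(2M1+M2)/6=-1
seg 2: a=-5, c=M2/2=15/2, d=(M3−M2)/(6·1)=-5/2, b=Δ2−h2·(2M2+M3)/6=2
t_q=15/4 → seg 2, τ=3/4; S=-5+2·τ+15/2·τ²+-5/2·τ³=-43/128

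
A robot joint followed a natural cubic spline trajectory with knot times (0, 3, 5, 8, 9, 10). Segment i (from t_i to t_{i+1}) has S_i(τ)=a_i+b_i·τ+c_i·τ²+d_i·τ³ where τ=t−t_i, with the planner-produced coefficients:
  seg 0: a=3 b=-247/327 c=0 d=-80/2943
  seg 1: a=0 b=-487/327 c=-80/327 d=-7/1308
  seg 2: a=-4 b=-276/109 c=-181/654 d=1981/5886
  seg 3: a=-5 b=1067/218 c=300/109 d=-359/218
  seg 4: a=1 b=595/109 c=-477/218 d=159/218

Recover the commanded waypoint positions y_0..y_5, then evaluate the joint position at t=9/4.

y_0 = S_0(0) = a_0 = 3
y_1 = S_1(0) = a_1 = 0
y_2 = S_2(0) = a_2 = -4
y_3 = S_3(0) = a_3 = -5
y_4 = S_4(0) = a_4 = 1
y_5 = S_4(1) = 5
t_q=9/4 is in segment 0 (τ=9/4); S_0(τ)=108/109

y_0=3 y_1=0 y_2=-4 y_3=-5 y_4=1 y_5=5
S(9/4) = 108/109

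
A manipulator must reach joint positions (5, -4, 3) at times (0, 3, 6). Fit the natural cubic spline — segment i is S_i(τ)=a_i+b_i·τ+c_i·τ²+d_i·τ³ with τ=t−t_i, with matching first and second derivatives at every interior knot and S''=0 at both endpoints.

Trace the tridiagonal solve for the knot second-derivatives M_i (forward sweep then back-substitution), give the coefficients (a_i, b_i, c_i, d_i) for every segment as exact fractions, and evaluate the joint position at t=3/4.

  seg 0: a=5 b=-13/3 c=0 d=4/27
  seg 1: a=-4 b=-1/3 c=4/3 d=-4/27
S(3/4) = 29/16

Δ: Δ0=-3, Δ1=7/3
row 1: diag=12, rhs=32; c'=1/4, d'=8/3
back: M1=8/3
M: M0=0, M1=8/3, M2=0
seg 0: a=5, c=M0/2=0, d=(M1−M0)/(6·3)=4/27, b=Δ0−h0·(2M0+M1)/6=-13/3
seg 1: a=-4, c=M1/2=4/3, d=(M2−M1)/(6·3)=-4/27, b=Δ1−h1·(2M1+M2)/6=-1/3
t_q=3/4 → seg 0, τ=3/4; S=5+-13/3·τ+0·τ²+4/27·τ³=29/16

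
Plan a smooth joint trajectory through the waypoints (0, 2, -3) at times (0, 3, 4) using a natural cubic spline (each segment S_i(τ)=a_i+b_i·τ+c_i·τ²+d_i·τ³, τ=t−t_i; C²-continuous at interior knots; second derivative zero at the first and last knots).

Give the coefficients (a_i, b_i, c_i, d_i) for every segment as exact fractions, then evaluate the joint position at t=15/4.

  seg 0: a=0 b=67/24 c=0 d=-17/72
  seg 1: a=2 b=-43/12 c=-17/8 d=17/24
S(15/4) = -811/512

Δ: Δ0=2/3, Δ1=-5
row 1: diag=8, rhs=-34; c'=1/8, d'=-17/4
back: M1=-17/4
M: M0=0, M1=-17/4, M2=0
seg 0: a=0, c=M0/2=0, d=(M1−M0)/(6·3)=-17/72, b=Δ0−h0·(2M0+M1)/6=67/24
seg 1: a=2, c=M1/2=-17/8, d=(M2−M1)/(6·1)=17/24, b=Δ1−h1·(2M1+M2)/6=-43/12
t_q=15/4 → seg 1, τ=3/4; S=2+-43/12·τ+-17/8·τ²+17/24·τ³=-811/512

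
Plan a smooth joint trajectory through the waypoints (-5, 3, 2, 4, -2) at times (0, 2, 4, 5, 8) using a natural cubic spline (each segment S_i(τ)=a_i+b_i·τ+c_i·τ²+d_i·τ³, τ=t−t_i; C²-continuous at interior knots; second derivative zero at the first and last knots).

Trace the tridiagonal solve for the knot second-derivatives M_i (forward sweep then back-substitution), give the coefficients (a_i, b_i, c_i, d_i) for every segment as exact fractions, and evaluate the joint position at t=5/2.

Δ: Δ0=4, Δ1=-1/2, Δ2=2, Δ3=-2
row 1: diag=8, rhs=-27; c'=1/4, d'=-27/8
row 2: denom=6−2·1/4=11/2; d'=(15−2·-27/8)/(11/2)=87/22
row 3: denom=8−1·2/11=86/11; d'=(-24−1·87/22)/(86/11)=-615/172
back: M3=-615/172
back: M2=87/22−2/11·-615/172=198/43
back: M1=-27/8−1/4·198/43=-1557/344
M: M0=0, M1=-1557/344, M2=198/43, M3=-615/172, M4=0
seg 0: a=-5, c=M0/2=0, d=(M1−M0)/(6·2)=-519/1376, b=Δ0−h0·(2M0+M1)/6=1895/344
seg 1: a=3, c=M1/2=-1557/688, d=(M2−M1)/(6·2)=1047/1376, b=Δ1−h1·(2M1+M2)/6=169/172
seg 2: a=2, c=M2/2=99/43, d=(M3−M2)/(6·1)=-469/344, b=Δ2−h2·(2M2+M3)/6=365/344
seg 3: a=4, c=M3/2=-615/344, d=(M4−M3)/(6·3)=205/1032, b=Δ3−h3·(2M3+M4)/6=271/172
t_q=5/2 → seg 1, τ=1/2; S=3+169/172·τ+-1557/688·τ²+1047/1376·τ³=33251/11008

  seg 0: a=-5 b=1895/344 c=0 d=-519/1376
  seg 1: a=3 b=169/172 c=-1557/688 d=1047/1376
  seg 2: a=2 b=365/344 c=99/43 d=-469/344
  seg 3: a=4 b=271/172 c=-615/344 d=205/1032
S(5/2) = 33251/11008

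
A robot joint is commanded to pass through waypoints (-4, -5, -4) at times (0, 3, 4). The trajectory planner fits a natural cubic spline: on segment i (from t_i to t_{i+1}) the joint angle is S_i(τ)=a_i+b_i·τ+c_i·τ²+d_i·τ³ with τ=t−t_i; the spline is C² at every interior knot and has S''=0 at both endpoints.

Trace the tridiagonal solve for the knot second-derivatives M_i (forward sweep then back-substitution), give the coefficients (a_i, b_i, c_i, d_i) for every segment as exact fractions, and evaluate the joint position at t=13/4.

  seg 0: a=-4 b=-5/6 c=0 d=1/18
  seg 1: a=-5 b=2/3 c=1/2 d=-1/6
S(13/4) = -615/128

Δ: Δ0=-1/3, Δ1=1
row 1: diag=8, rhs=8; c'=1/8, d'=1
back: M1=1
M: M0=0, M1=1, M2=0
seg 0: a=-4, c=M0/2=0, d=(M1−M0)/(6·3)=1/18, b=Δ0−h0·(2M0+M1)/6=-5/6
seg 1: a=-5, c=M1/2=1/2, d=(M2−M1)/(6·1)=-1/6, b=Δ1−h1·(2M1+M2)/6=2/3
t_q=13/4 → seg 1, τ=1/4; S=-5+2/3·τ+1/2·τ²+-1/6·τ³=-615/128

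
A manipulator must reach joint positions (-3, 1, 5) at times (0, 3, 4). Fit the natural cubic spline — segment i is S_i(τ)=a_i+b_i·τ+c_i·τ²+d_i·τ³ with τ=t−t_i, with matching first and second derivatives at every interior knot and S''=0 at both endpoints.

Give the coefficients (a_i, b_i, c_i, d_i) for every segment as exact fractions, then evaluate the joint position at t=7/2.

  seg 0: a=-3 b=1/3 c=0 d=1/9
  seg 1: a=1 b=10/3 c=1 d=-1/3
S(7/2) = 23/8

Δ: Δ0=4/3, Δ1=4
row 1: diag=8, rhs=16; c'=1/8, d'=2
back: M1=2
M: M0=0, M1=2, M2=0
seg 0: a=-3, c=M0/2=0, d=(M1−M0)/(6·3)=1/9, b=Δ0−h0·(2M0+M1)/6=1/3
seg 1: a=1, c=M1/2=1, d=(M2−M1)/(6·1)=-1/3, b=Δ1−h1·(2M1+M2)/6=10/3
t_q=7/2 → seg 1, τ=1/2; S=1+10/3·τ+1·τ²+-1/3·τ³=23/8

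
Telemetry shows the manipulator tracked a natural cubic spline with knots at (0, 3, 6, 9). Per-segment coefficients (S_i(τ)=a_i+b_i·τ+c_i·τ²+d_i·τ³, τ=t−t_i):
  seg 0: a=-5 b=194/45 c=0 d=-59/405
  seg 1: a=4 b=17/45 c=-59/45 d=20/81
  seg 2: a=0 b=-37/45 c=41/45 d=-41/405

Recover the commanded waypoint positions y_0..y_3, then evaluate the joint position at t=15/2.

y_0=-5 y_1=4 y_2=0 y_3=3
S(15/2) = 19/40

y_0 = S_0(0) = a_0 = -5
y_1 = S_1(0) = a_1 = 4
y_2 = S_2(0) = a_2 = 0
y_3 = S_2(3) = 3
t_q=15/2 is in segment 2 (τ=3/2); S_2(τ)=19/40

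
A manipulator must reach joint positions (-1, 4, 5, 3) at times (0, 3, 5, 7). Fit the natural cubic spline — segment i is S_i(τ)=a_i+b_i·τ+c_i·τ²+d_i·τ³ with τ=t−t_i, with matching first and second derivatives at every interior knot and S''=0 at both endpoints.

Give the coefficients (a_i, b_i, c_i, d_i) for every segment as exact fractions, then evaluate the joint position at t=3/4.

  seg 0: a=-1 b=23/12 c=0 d=-1/36
  seg 1: a=4 b=7/6 c=-1/4 d=-1/24
  seg 2: a=5 b=-1/3 c=-1/2 d=1/12
S(3/4) = 109/256

Δ: Δ0=5/3, Δ1=1/2, Δ2=-1
row 1: diag=10, rhs=-7; c'=1/5, d'=-7/10
row 2: denom=8−2·1/5=38/5; d'=(-9−2·-7/10)/(38/5)=-1
back: M2=-1
back: M1=-7/10−1/5·-1=-1/2
M: M0=0, M1=-1/2, M2=-1, M3=0
seg 0: a=-1, c=M0/2=0, d=(M1−M0)/(6·3)=-1/36, b=Δ0−h0·(2M0+M1)/6=23/12
seg 1: a=4, c=M1/2=-1/4, d=(M2−M1)/(6·2)=-1/24, b=Δ1−h1·(2M1+M2)/6=7/6
seg 2: a=5, c=M2/2=-1/2, d=(M3−M2)/(6·2)=1/12, b=Δ2−h2·(2M2+M3)/6=-1/3
t_q=3/4 → seg 0, τ=3/4; S=-1+23/12·τ+0·τ²+-1/36·τ³=109/256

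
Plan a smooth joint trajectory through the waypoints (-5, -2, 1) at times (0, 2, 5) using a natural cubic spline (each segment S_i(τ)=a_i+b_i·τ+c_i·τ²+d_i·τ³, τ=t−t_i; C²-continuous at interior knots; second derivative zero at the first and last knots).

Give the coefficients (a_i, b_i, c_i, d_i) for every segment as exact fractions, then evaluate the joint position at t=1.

Δ: Δ0=3/2, Δ1=1
row 1: diag=10, rhs=-3; c'=3/10, d'=-3/10
back: M1=-3/10
M: M0=0, M1=-3/10, M2=0
seg 0: a=-5, c=M0/2=0, d=(M1−M0)/(6·2)=-1/40, b=Δ0−h0·(2M0+M1)/6=8/5
seg 1: a=-2, c=M1/2=-3/20, d=(M2−M1)/(6·3)=1/60, b=Δ1−h1·(2M1+M2)/6=13/10
t_q=1 → seg 0, τ=1; S=-5+8/5·τ+0·τ²+-1/40·τ³=-137/40

  seg 0: a=-5 b=8/5 c=0 d=-1/40
  seg 1: a=-2 b=13/10 c=-3/20 d=1/60
S(1) = -137/40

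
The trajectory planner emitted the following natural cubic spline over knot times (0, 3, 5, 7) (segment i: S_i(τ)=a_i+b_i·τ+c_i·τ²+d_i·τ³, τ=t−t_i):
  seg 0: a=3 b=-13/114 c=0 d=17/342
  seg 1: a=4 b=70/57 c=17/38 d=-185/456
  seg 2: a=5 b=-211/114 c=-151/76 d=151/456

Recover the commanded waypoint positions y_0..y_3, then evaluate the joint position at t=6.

y_0 = S_0(0) = a_0 = 3
y_1 = S_1(0) = a_1 = 4
y_2 = S_2(0) = a_2 = 5
y_3 = S_2(2) = -4
t_q=6 is in segment 2 (τ=1); S_2(τ)=227/152

y_0=3 y_1=4 y_2=5 y_3=-4
S(6) = 227/152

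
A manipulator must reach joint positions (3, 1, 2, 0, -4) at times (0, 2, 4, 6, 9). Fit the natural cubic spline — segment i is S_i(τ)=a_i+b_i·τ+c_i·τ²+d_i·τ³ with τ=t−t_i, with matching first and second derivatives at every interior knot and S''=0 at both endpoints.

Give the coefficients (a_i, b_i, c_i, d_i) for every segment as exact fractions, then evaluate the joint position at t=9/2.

  seg 0: a=3 b=-320/213 c=0 d=107/852
  seg 1: a=1 b=1/213 c=107/142 d=-431/1704
  seg 2: a=2 b=-7/426 c=-217/284 d=29/213
  seg 3: a=0 b=-613/426 c=15/284 d=-5/852
S(9/2) = 2065/1136

Δ: Δ0=-1, Δ1=1/2, Δ2=-1, Δ3=-4/3
row 1: diag=8, rhs=9; c'=1/4, d'=9/8
row 2: denom=8−2·1/4=15/2; d'=(-9−2·9/8)/(15/2)=-3/2
row 3: denom=10−2·4/15=142/15; d'=(-2−2·-3/2)/(142/15)=15/142
back: M3=15/142
back: M2=-3/2−4/15·15/142=-217/142
back: M1=9/8−1/4·-217/142=107/71
M: M0=0, M1=107/71, M2=-217/142, M3=15/142, M4=0
seg 0: a=3, c=M0/2=0, d=(M1−M0)/(6·2)=107/852, b=Δ0−h0·(2M0+M1)/6=-320/213
seg 1: a=1, c=M1/2=107/142, d=(M2−M1)/(6·2)=-431/1704, b=Δ1−h1·(2M1+M2)/6=1/213
seg 2: a=2, c=M2/2=-217/284, d=(M3−M2)/(6·2)=29/213, b=Δ2−h2·(2M2+M3)/6=-7/426
seg 3: a=0, c=M3/2=15/284, d=(M4−M3)/(6·3)=-5/852, b=Δ3−h3·(2M3+M4)/6=-613/426
t_q=9/2 → seg 2, τ=1/2; S=2+-7/426·τ+-217/284·τ²+29/213·τ³=2065/1136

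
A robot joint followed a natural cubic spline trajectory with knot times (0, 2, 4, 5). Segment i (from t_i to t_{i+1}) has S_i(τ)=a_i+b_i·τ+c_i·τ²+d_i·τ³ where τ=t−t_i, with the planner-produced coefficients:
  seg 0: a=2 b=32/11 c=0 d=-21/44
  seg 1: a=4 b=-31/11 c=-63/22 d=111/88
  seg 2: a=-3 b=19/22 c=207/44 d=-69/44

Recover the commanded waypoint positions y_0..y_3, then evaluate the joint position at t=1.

y_0=2 y_1=4 y_2=-3 y_3=1
S(1) = 195/44

y_0 = S_0(0) = a_0 = 2
y_1 = S_1(0) = a_1 = 4
y_2 = S_2(0) = a_2 = -3
y_3 = S_2(1) = 1
t_q=1 is in segment 0 (τ=1); S_0(τ)=195/44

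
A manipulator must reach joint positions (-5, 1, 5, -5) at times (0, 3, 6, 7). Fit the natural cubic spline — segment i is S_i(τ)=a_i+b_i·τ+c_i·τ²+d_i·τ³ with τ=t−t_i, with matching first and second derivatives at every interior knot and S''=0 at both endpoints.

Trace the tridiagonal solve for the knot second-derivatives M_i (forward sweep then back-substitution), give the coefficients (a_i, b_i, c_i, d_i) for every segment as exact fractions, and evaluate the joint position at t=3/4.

  seg 0: a=-5 b=88/87 c=0 d=86/783
  seg 1: a=1 b=346/87 c=86/87 d=-488/783
  seg 2: a=5 b=-602/87 c=-134/29 d=134/87
S(3/4) = -3893/928

Δ: Δ0=2, Δ1=4/3, Δ2=-10
row 1: diag=12, rhs=-4; c'=1/4, d'=-1/3
row 2: denom=8−3·1/4=29/4; d'=(-68−3·-1/3)/(29/4)=-268/29
back: M2=-268/29
back: M1=-1/3−1/4·-268/29=172/87
M: M0=0, M1=172/87, M2=-268/29, M3=0
seg 0: a=-5, c=M0/2=0, d=(M1−M0)/(6·3)=86/783, b=Δ0−h0·(2M0+M1)/6=88/87
seg 1: a=1, c=M1/2=86/87, d=(M2−M1)/(6·3)=-488/783, b=Δ1−h1·(2M1+M2)/6=346/87
seg 2: a=5, c=M2/2=-134/29, d=(M3−M2)/(6·1)=134/87, b=Δ2−h2·(2M2+M3)/6=-602/87
t_q=3/4 → seg 0, τ=3/4; S=-5+88/87·τ+0·τ²+86/783·τ³=-3893/928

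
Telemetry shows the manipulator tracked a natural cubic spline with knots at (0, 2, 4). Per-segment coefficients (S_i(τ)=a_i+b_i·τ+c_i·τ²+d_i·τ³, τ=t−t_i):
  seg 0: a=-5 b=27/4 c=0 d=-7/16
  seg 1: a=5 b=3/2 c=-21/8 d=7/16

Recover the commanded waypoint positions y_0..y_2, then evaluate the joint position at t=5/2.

y_0=-5 y_1=5 y_2=1
S(5/2) = 659/128

y_0 = S_0(0) = a_0 = -5
y_1 = S_1(0) = a_1 = 5
y_2 = S_1(2) = 1
t_q=5/2 is in segment 1 (τ=1/2); S_1(τ)=659/128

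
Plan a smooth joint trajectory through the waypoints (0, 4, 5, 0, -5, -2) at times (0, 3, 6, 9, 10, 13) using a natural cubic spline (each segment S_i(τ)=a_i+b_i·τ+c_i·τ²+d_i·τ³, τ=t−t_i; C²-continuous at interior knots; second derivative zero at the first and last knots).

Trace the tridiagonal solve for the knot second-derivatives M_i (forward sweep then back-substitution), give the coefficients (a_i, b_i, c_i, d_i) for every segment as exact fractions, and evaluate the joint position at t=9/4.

Δ: Δ0=4/3, Δ1=1/3, Δ2=-5/3, Δ3=-5, Δ4=1
row 1: diag=12, rhs=-6; c'=1/4, d'=-1/2
row 2: denom=12−3·1/4=45/4; d'=(-12−3·-1/2)/(45/4)=-14/15
row 3: denom=8−3·4/15=36/5; d'=(-20−3·-14/15)/(36/5)=-43/18
row 4: denom=8−1·5/36=283/36; d'=(36−1·-43/18)/(283/36)=1382/283
back: M4=1382/283
back: M3=-43/18−5/36·1382/283=-868/283
back: M2=-14/15−4/15·-868/283=-98/849
back: M1=-1/2−1/4·-98/849=-400/849
M: M0=0, M1=-400/849, M2=-98/849, M3=-868/283, M4=1382/283, M5=0
seg 0: a=0, c=M0/2=0, d=(M1−M0)/(6·3)=-200/7641, b=Δ0−h0·(2M0+M1)/6=444/283
seg 1: a=4, c=M1/2=-200/849, d=(M2−M1)/(6·3)=151/7641, b=Δ1−h1·(2M1+M2)/6=244/283
seg 2: a=5, c=M2/2=-49/849, d=(M3−M2)/(6·3)=-1253/7641, b=Δ2−h2·(2M2+M3)/6=-5/283
seg 3: a=0, c=M3/2=-434/283, d=(M4−M3)/(6·1)=375/283, b=Δ3−h3·(2M3+M4)/6=-1356/283
seg 4: a=-5, c=M4/2=691/283, d=(M5−M4)/(6·3)=-691/2547, b=Δ4−h4·(2M4+M5)/6=-1099/283
t_q=9/4 → seg 0, τ=9/4; S=0+444/283·τ+0·τ²+-200/7641·τ³=7317/2264

  seg 0: a=0 b=444/283 c=0 d=-200/7641
  seg 1: a=4 b=244/283 c=-200/849 d=151/7641
  seg 2: a=5 b=-5/283 c=-49/849 d=-1253/7641
  seg 3: a=0 b=-1356/283 c=-434/283 d=375/283
  seg 4: a=-5 b=-1099/283 c=691/283 d=-691/2547
S(9/4) = 7317/2264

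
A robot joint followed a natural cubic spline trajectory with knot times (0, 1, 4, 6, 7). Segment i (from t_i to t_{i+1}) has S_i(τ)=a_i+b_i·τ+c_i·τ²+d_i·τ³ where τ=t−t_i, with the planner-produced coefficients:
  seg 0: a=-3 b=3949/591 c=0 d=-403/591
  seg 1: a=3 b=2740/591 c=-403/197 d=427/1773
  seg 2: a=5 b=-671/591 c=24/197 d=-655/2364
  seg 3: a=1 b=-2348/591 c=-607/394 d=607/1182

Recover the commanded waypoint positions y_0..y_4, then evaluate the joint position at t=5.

y_0 = S_0(0) = a_0 = -3
y_1 = S_1(0) = a_1 = 3
y_2 = S_2(0) = a_2 = 5
y_3 = S_3(0) = a_3 = 1
y_4 = S_3(1) = -4
t_q=5 is in segment 2 (τ=1); S_2(τ)=2923/788

y_0=-3 y_1=3 y_2=5 y_3=1 y_4=-4
S(5) = 2923/788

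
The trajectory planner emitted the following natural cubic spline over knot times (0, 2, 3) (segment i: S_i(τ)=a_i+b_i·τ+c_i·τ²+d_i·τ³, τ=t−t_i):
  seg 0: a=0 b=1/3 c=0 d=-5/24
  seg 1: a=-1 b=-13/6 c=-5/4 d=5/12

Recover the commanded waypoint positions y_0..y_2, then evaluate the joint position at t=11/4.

y_0 = S_0(0) = a_0 = 0
y_1 = S_1(0) = a_1 = -1
y_2 = S_1(1) = -4
t_q=11/4 is in segment 1 (τ=3/4); S_1(τ)=-807/256

y_0=0 y_1=-1 y_2=-4
S(11/4) = -807/256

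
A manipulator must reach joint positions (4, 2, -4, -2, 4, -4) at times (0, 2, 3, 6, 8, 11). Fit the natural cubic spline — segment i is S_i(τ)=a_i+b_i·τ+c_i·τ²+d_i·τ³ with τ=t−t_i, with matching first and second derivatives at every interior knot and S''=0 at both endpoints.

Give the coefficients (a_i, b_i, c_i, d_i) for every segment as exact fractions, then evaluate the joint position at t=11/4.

  seg 0: a=4 b=970/993 c=0 d=-1963/3972
  seg 1: a=2 b=-4919/993 c=-1963/662 d=3811/1986
  seg 2: a=-4 b=-10183/1986 c=924/331 d=-5125/17874
  seg 3: a=-2 b=3853/993 c=419/1986 d=-431/1324
  seg 4: a=4 b=812/993 c=-1730/993 d=1730/8937
S(11/4) = -109041/42368

Δ: Δ0=-1, Δ1=-6, Δ2=2/3, Δ3=3, Δ4=-8/3
row 1: diag=6, rhs=-30; c'=1/6, d'=-5
row 2: denom=8−1·1/6=47/6; d'=(40−1·-5)/(47/6)=270/47
row 3: denom=10−3·18/47=416/47; d'=(14−3·270/47)/(416/47)=-19/52
row 4: denom=10−2·47/208=993/104; d'=(-34−2·-19/52)/(993/104)=-3460/993
back: M4=-3460/993
back: M3=-19/52−47/208·-3460/993=419/993
back: M2=270/47−18/47·419/993=1848/331
back: M1=-5−1/6·1848/331=-1963/331
M: M0=0, M1=-1963/331, M2=1848/331, M3=419/993, M4=-3460/993, M5=0
seg 0: a=4, c=M0/2=0, d=(M1−M0)/(6·2)=-1963/3972, b=Δ0−h0·(2M0+M1)/6=970/993
seg 1: a=2, c=M1/2=-1963/662, d=(M2−M1)/(6·1)=3811/1986, b=Δ1−h1·(2M1+M2)/6=-4919/993
seg 2: a=-4, c=M2/2=924/331, d=(M3−M2)/(6·3)=-5125/17874, b=Δ2−h2·(2M2+M3)/6=-10183/1986
seg 3: a=-2, c=M3/2=419/1986, d=(M4−M3)/(6·2)=-431/1324, b=Δ3−h3·(2M3+M4)/6=3853/993
seg 4: a=4, c=M4/2=-1730/993, d=(M5−M4)/(6·3)=1730/8937, b=Δ4−h4·(2M4+M5)/6=812/993
t_q=11/4 → seg 1, τ=3/4; S=2+-4919/993·τ+-1963/662·τ²+3811/1986·τ³=-109041/42368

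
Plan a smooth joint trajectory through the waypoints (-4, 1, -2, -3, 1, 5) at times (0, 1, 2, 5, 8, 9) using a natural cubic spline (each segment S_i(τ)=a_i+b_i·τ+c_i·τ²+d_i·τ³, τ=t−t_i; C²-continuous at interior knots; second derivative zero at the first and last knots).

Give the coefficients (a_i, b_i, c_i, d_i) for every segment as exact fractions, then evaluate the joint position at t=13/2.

Δ: Δ0=5, Δ1=-3, Δ2=-1/3, Δ3=4/3, Δ4=4
row 1: diag=4, rhs=-48; c'=1/4, d'=-12
row 2: denom=8−1·1/4=31/4; d'=(16−1·-12)/(31/4)=112/31
row 3: denom=12−3·12/31=336/31; d'=(10−3·112/31)/(336/31)=-13/168
row 4: denom=8−3·31/112=803/112; d'=(16−3·-13/168)/(803/112)=1818/803
back: M4=1818/803
back: M3=-13/168−31/112·1818/803=-1696/2409
back: M2=112/31−12/31·-1696/2409=3120/803
back: M1=-12−1/4·3120/803=-10416/803
M: M0=0, M1=-10416/803, M2=3120/803, M3=-1696/2409, M4=1818/803, M5=0
seg 0: a=-4, c=M0/2=0, d=(M1−M0)/(6·1)=-1736/803, b=Δ0−h0·(2M0+M1)/6=5751/803
seg 1: a=1, c=M1/2=-5208/803, d=(M2−M1)/(6·1)=2256/803, b=Δ1−h1·(2M1+M2)/6=543/803
seg 2: a=-2, c=M2/2=1560/803, d=(M3−M2)/(6·3)=-5528/21681, b=Δ2−h2·(2M2+M3)/6=-3105/803
seg 3: a=-3, c=M3/2=-848/2409, d=(M4−M3)/(6·3)=325/1971, b=Δ3−h3·(2M3+M4)/6=727/803
seg 4: a=1, c=M4/2=909/803, d=(M5−M4)/(6·1)=-303/803, b=Δ4−h4·(2M4+M5)/6=2606/803
t_q=13/2 → seg 3, τ=3/2; S=-3+727/803·τ+-848/2409·τ²+325/1971·τ³=-12061/6424

  seg 0: a=-4 b=5751/803 c=0 d=-1736/803
  seg 1: a=1 b=543/803 c=-5208/803 d=2256/803
  seg 2: a=-2 b=-3105/803 c=1560/803 d=-5528/21681
  seg 3: a=-3 b=727/803 c=-848/2409 d=325/1971
  seg 4: a=1 b=2606/803 c=909/803 d=-303/803
S(13/2) = -12061/6424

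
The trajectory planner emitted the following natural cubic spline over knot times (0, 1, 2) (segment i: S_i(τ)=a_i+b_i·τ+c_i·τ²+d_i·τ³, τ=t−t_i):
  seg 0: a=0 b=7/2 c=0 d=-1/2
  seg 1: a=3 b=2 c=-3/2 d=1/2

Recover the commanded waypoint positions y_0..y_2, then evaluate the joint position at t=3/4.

y_0=0 y_1=3 y_2=4
S(3/4) = 309/128

y_0 = S_0(0) = a_0 = 0
y_1 = S_1(0) = a_1 = 3
y_2 = S_1(1) = 4
t_q=3/4 is in segment 0 (τ=3/4); S_0(τ)=309/128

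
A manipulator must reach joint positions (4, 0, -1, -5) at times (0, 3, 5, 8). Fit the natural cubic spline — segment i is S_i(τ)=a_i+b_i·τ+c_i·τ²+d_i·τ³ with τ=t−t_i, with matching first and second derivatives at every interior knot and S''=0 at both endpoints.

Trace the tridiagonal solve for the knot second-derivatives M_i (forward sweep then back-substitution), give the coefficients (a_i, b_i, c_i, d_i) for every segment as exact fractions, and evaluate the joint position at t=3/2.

Δ: Δ0=-4/3, Δ1=-1/2, Δ2=-4/3
row 1: diag=10, rhs=5; c'=1/5, d'=1/2
row 2: denom=10−2·1/5=48/5; d'=(-5−2·1/2)/(48/5)=-5/8
back: M2=-5/8
back: M1=1/2−1/5·-5/8=5/8
M: M0=0, M1=5/8, M2=-5/8, M3=0
seg 0: a=4, c=M0/2=0, d=(M1−M0)/(6·3)=5/144, b=Δ0−h0·(2M0+M1)/6=-79/48
seg 1: a=0, c=M1/2=5/16, d=(M2−M1)/(6·2)=-5/48, b=Δ1−h1·(2M1+M2)/6=-17/24
seg 2: a=-1, c=M2/2=-5/16, d=(M3−M2)/(6·3)=5/144, b=Δ2−h2·(2M2+M3)/6=-17/24
t_q=3/2 → seg 0, τ=3/2; S=4+-79/48·τ+0·τ²+5/144·τ³=211/128

  seg 0: a=4 b=-79/48 c=0 d=5/144
  seg 1: a=0 b=-17/24 c=5/16 d=-5/48
  seg 2: a=-1 b=-17/24 c=-5/16 d=5/144
S(3/2) = 211/128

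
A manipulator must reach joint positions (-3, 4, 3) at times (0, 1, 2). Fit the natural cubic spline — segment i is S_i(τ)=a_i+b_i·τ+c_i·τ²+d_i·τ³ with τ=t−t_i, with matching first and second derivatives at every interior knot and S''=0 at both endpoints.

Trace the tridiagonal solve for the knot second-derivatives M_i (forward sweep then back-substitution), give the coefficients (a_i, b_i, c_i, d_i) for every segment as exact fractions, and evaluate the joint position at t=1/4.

Δ: Δ0=7, Δ1=-1
row 1: diag=4, rhs=-48; c'=1/4, d'=-12
back: M1=-12
M: M0=0, M1=-12, M2=0
seg 0: a=-3, c=M0/2=0, d=(M1−M0)/(6·1)=-2, b=Δ0−h0·(2M0+M1)/6=9
seg 1: a=4, c=M1/2=-6, d=(M2−M1)/(6·1)=2, b=Δ1−h1·(2M1+M2)/6=3
t_q=1/4 → seg 0, τ=1/4; S=-3+9·τ+0·τ²+-2·τ³=-25/32

  seg 0: a=-3 b=9 c=0 d=-2
  seg 1: a=4 b=3 c=-6 d=2
S(1/4) = -25/32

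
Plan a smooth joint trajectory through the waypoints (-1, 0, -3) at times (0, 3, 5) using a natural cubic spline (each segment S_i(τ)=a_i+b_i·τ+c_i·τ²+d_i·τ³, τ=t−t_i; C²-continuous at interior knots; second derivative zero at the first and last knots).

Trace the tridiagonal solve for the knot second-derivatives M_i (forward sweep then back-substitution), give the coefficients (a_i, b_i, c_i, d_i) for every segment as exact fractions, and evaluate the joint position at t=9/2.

Δ: Δ0=1/3, Δ1=-3/2
row 1: diag=10, rhs=-11; c'=1/5, d'=-11/10
back: M1=-11/10
M: M0=0, M1=-11/10, M2=0
seg 0: a=-1, c=M0/2=0, d=(M1−M0)/(6·3)=-11/180, b=Δ0−h0·(2M0+M1)/6=53/60
seg 1: a=0, c=M1/2=-11/20, d=(M2−M1)/(6·2)=11/120, b=Δ1−h1·(2M1+M2)/6=-23/30
t_q=9/2 → seg 1, τ=3/2; S=0+-23/30·τ+-11/20·τ²+11/120·τ³=-133/64

  seg 0: a=-1 b=53/60 c=0 d=-11/180
  seg 1: a=0 b=-23/30 c=-11/20 d=11/120
S(9/2) = -133/64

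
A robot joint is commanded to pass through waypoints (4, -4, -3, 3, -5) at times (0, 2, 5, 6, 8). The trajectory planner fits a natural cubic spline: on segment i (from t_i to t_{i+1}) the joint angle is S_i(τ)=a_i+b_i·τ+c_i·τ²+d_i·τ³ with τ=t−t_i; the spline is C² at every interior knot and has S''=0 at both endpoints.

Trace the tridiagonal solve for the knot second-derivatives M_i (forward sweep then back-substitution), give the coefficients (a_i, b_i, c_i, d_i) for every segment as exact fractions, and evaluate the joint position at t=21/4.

  seg 0: a=4 b=-2711/624 c=0 d=215/2496
  seg 1: a=-4 b=-1033/312 c=215/416 d=67/288
  seg 2: a=-3 b=7577/1248 c=543/208 d=-3347/1248
  seg 3: a=3 b=1013/312 c=-2261/416 d=2261/2496
S(21/4) = -36233/26624

Δ: Δ0=-4, Δ1=1/3, Δ2=6, Δ3=-4
row 1: diag=10, rhs=26; c'=3/10, d'=13/5
row 2: denom=8−3·3/10=71/10; d'=(34−3·13/5)/(71/10)=262/71
row 3: denom=6−1·10/71=416/71; d'=(-60−1·262/71)/(416/71)=-2261/208
back: M3=-2261/208
back: M2=262/71−10/71·-2261/208=543/104
back: M1=13/5−3/10·543/104=215/208
M: M0=0, M1=215/208, M2=543/104, M3=-2261/208, M4=0
seg 0: a=4, c=M0/2=0, d=(M1−M0)/(6·2)=215/2496, b=Δ0−h0·(2M0+M1)/6=-2711/624
seg 1: a=-4, c=M1/2=215/416, d=(M2−M1)/(6·3)=67/288, b=Δ1−h1·(2M1+M2)/6=-1033/312
seg 2: a=-3, c=M2/2=543/208, d=(M3−M2)/(6·1)=-3347/1248, b=Δ2−h2·(2M2+M3)/6=7577/1248
seg 3: a=3, c=M3/2=-2261/416, d=(M4−M3)/(6·2)=2261/2496, b=Δ3−h3·(2M3+M4)/6=1013/312
t_q=21/4 → seg 2, τ=1/4; S=-3+7577/1248·τ+543/208·τ²+-3347/1248·τ³=-36233/26624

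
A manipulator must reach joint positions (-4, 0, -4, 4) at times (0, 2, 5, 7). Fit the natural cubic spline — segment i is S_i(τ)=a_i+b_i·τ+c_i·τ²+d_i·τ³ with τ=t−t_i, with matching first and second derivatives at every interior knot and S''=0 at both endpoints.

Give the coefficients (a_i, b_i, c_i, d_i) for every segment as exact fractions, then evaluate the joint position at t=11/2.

Δ: Δ0=2, Δ1=-4/3, Δ2=4
row 1: diag=10, rhs=-20; c'=3/10, d'=-2
row 2: denom=10−3·3/10=91/10; d'=(32−3·-2)/(91/10)=380/91
back: M2=380/91
back: M1=-2−3/10·380/91=-296/91
M: M0=0, M1=-296/91, M2=380/91, M3=0
seg 0: a=-4, c=M0/2=0, d=(M1−M0)/(6·2)=-74/273, b=Δ0−h0·(2M0+M1)/6=842/273
seg 1: a=0, c=M1/2=-148/91, d=(M2−M1)/(6·3)=26/63, b=Δ1−h1·(2M1+M2)/6=-46/273
seg 2: a=-4, c=M2/2=190/91, d=(M3−M2)/(6·2)=-95/273, b=Δ2−h2·(2M2+M3)/6=332/273
t_q=11/2 → seg 2, τ=1/2; S=-4+332/273·τ+190/91·τ²+-95/273·τ³=-303/104

  seg 0: a=-4 b=842/273 c=0 d=-74/273
  seg 1: a=0 b=-46/273 c=-148/91 d=26/63
  seg 2: a=-4 b=332/273 c=190/91 d=-95/273
S(11/2) = -303/104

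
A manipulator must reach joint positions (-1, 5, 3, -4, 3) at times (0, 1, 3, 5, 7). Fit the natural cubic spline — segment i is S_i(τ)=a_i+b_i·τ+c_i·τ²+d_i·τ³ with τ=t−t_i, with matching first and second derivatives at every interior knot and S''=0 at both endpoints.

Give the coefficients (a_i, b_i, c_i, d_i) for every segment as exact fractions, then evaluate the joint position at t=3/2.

  seg 0: a=-1 b=290/41 c=0 d=-44/41
  seg 1: a=5 b=158/41 c=-132/41 d=65/164
  seg 2: a=3 b=-175/41 c=-69/82 d=201/328
  seg 3: a=-4 b=-23/82 c=465/164 d=-155/328
S(3/2) = 8097/1312

Δ: Δ0=6, Δ1=-1, Δ2=-7/2, Δ3=7/2
row 1: diag=6, rhs=-42; c'=1/3, d'=-7
row 2: denom=8−2·1/3=22/3; d'=(-15−2·-7)/(22/3)=-3/22
row 3: denom=8−2·3/11=82/11; d'=(42−2·-3/22)/(82/11)=465/82
back: M3=465/82
back: M2=-3/22−3/11·465/82=-69/41
back: M1=-7−1/3·-69/41=-264/41
M: M0=0, M1=-264/41, M2=-69/41, M3=465/82, M4=0
seg 0: a=-1, c=M0/2=0, d=(M1−M0)/(6·1)=-44/41, b=Δ0−h0·(2M0+M1)/6=290/41
seg 1: a=5, c=M1/2=-132/41, d=(M2−M1)/(6·2)=65/164, b=Δ1−h1·(2M1+M2)/6=158/41
seg 2: a=3, c=M2/2=-69/82, d=(M3−M2)/(6·2)=201/328, b=Δ2−h2·(2M2+M3)/6=-175/41
seg 3: a=-4, c=M3/2=465/164, d=(M4−M3)/(6·2)=-155/328, b=Δ3−h3·(2M3+M4)/6=-23/82
t_q=3/2 → seg 1, τ=1/2; S=5+158/41·τ+-132/41·τ²+65/164·τ³=8097/1312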